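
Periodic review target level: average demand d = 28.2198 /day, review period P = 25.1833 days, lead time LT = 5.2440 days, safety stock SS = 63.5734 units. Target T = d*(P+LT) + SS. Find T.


P + LT = 30.4273
d*(P+LT) = 28.2198 * 30.4273 = 858.6523
T = 858.6523 + 63.5734 = 922.2257

922.2257 units


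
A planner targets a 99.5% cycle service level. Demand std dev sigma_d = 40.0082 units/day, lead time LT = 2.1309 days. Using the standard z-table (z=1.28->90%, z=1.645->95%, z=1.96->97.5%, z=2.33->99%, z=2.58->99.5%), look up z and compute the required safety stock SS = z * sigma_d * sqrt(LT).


From the table, SL = 99.5% corresponds to z = 2.58
sqrt(LT) = sqrt(2.1309) = 1.4598
SS = 2.58 * 40.0082 * 1.4598 = 150.6781

150.6781 units


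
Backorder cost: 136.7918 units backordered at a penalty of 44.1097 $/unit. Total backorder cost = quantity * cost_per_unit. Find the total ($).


Total = 136.7918 * 44.1097 = 6033.8453

6033.8453 $


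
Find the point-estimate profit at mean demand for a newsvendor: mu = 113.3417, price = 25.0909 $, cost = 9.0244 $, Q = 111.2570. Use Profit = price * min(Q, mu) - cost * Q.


Sales at mu = min(111.2570, 113.3417) = 111.2570
Revenue = 25.0909 * 111.2570 = 2791.5383
Total cost = 9.0244 * 111.2570 = 1004.0277
Profit = 2791.5383 - 1004.0277 = 1787.5106

1787.5106 $


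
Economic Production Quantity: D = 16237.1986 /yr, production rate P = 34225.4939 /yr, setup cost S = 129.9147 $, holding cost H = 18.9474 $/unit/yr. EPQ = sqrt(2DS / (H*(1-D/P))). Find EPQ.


1 - D/P = 1 - 0.4744 = 0.5256
H*(1-D/P) = 9.9584
2DS = 4218901.5699
EPQ = sqrt(423652.2186) = 650.8857

650.8857 units


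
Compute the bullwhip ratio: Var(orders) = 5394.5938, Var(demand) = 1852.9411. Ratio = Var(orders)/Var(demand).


BW = 5394.5938 / 1852.9411 = 2.9114

2.9114


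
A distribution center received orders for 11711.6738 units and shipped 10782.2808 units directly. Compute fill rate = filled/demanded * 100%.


FR = 10782.2808 / 11711.6738 * 100 = 92.0644

92.0644%


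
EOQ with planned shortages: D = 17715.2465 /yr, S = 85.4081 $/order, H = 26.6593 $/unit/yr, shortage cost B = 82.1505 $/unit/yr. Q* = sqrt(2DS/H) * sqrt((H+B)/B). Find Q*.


sqrt(2DS/H) = 336.9099
sqrt((H+B)/B) = 1.1509
Q* = 336.9099 * 1.1509 = 387.7418

387.7418 units


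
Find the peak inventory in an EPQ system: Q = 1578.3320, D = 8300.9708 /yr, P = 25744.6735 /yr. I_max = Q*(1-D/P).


D/P = 0.3224
1 - D/P = 0.6776
I_max = 1578.3320 * 0.6776 = 1069.4233

1069.4233 units


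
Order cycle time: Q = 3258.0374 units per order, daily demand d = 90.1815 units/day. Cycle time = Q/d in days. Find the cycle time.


Cycle = 3258.0374 / 90.1815 = 36.1276

36.1276 days


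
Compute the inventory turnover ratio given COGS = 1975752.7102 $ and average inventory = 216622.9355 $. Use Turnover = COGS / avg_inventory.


Turnover = 1975752.7102 / 216622.9355 = 9.1207

9.1207


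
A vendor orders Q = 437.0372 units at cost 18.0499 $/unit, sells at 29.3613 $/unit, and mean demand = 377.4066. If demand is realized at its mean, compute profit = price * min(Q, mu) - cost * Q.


Sales at mu = min(437.0372, 377.4066) = 377.4066
Revenue = 29.3613 * 377.4066 = 11081.1484
Total cost = 18.0499 * 437.0372 = 7888.4778
Profit = 11081.1484 - 7888.4778 = 3192.6706

3192.6706 $


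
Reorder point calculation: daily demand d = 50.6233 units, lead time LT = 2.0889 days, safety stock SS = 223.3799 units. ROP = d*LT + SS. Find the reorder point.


d*LT = 50.6233 * 2.0889 = 105.7470
ROP = 105.7470 + 223.3799 = 329.1269

329.1269 units


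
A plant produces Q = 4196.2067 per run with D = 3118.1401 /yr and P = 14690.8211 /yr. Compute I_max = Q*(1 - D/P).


D/P = 0.2123
1 - D/P = 0.7877
I_max = 4196.2067 * 0.7877 = 3305.5580

3305.5580 units


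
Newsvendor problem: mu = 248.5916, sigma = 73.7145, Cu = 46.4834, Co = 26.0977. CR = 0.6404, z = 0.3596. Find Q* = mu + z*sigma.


CR = Cu/(Cu+Co) = 46.4834/(46.4834+26.0977) = 0.6404
z = 0.3596
Q* = 248.5916 + 0.3596 * 73.7145 = 275.0993

275.0993 units


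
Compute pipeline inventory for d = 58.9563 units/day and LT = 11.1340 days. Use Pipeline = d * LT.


Pipeline = 58.9563 * 11.1340 = 656.4194

656.4194 units


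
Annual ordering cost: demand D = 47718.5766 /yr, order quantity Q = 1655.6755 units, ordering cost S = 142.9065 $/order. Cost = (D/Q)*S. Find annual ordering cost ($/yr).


Number of orders = D/Q = 28.8212
Cost = 28.8212 * 142.9065 = 4118.7387

4118.7387 $/yr


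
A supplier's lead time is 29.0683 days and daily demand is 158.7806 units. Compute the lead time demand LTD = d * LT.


LTD = 158.7806 * 29.0683 = 4615.4821

4615.4821 units


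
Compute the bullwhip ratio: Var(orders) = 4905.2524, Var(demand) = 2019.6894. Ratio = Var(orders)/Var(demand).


BW = 4905.2524 / 2019.6894 = 2.4287

2.4287


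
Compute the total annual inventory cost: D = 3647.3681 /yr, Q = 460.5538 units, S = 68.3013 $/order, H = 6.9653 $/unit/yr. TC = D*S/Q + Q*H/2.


Ordering cost = D*S/Q = 540.9140
Holding cost = Q*H/2 = 1603.9477
TC = 540.9140 + 1603.9477 = 2144.8617

2144.8617 $/yr


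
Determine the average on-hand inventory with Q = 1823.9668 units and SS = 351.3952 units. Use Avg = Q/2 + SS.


Q/2 = 911.9834
Avg = 911.9834 + 351.3952 = 1263.3786

1263.3786 units


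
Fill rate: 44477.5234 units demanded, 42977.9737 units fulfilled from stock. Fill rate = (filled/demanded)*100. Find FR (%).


FR = 42977.9737 / 44477.5234 * 100 = 96.6285

96.6285%


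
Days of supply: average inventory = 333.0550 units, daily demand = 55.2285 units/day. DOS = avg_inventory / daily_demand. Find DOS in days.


DOS = 333.0550 / 55.2285 = 6.0305

6.0305 days


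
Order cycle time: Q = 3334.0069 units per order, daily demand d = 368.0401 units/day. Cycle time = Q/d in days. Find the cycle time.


Cycle = 3334.0069 / 368.0401 = 9.0588

9.0588 days


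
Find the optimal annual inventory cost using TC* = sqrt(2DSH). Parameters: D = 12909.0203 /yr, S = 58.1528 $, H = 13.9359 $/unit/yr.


2*D*S*H = 20923239.7340
TC* = sqrt(20923239.7340) = 4574.1928

4574.1928 $/yr


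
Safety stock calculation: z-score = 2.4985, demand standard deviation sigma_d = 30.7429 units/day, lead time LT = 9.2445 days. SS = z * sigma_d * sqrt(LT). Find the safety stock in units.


sqrt(LT) = sqrt(9.2445) = 3.0405
SS = 2.4985 * 30.7429 * 3.0405 = 233.5425

233.5425 units


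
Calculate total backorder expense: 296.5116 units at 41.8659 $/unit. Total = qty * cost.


Total = 296.5116 * 41.8659 = 12413.7250

12413.7250 $


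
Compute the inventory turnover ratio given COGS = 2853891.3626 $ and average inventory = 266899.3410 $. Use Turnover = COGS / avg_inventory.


Turnover = 2853891.3626 / 266899.3410 = 10.6928

10.6928


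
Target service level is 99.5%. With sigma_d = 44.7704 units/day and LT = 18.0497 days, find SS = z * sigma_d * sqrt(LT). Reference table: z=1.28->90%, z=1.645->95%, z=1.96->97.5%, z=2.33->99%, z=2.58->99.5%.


From the table, SL = 99.5% corresponds to z = 2.58
sqrt(LT) = sqrt(18.0497) = 4.2485
SS = 2.58 * 44.7704 * 4.2485 = 490.7335

490.7335 units


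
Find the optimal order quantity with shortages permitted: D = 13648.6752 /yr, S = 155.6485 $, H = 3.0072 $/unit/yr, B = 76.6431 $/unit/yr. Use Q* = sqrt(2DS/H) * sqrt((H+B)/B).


sqrt(2DS/H) = 1188.6433
sqrt((H+B)/B) = 1.0194
Q* = 1188.6433 * 1.0194 = 1211.7380

1211.7380 units


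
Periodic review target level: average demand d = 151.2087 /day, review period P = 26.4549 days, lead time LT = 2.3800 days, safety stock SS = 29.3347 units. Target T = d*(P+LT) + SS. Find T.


P + LT = 28.8349
d*(P+LT) = 151.2087 * 28.8349 = 4360.0877
T = 4360.0877 + 29.3347 = 4389.4224

4389.4224 units


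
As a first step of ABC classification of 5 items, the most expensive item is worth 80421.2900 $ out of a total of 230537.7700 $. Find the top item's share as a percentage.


Top item = 80421.2900
Total = 230537.7700
Percentage = 80421.2900 / 230537.7700 * 100 = 34.8842

34.8842%


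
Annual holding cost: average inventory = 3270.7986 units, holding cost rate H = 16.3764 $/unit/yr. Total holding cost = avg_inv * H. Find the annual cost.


Cost = 3270.7986 * 16.3764 = 53563.9062

53563.9062 $/yr


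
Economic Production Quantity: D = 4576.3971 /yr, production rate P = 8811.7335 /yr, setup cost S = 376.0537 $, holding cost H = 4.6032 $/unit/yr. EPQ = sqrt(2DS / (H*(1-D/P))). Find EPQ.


1 - D/P = 1 - 0.5194 = 0.4806
H*(1-D/P) = 2.2125
2DS = 3441942.1242
EPQ = sqrt(1555668.8732) = 1247.2646

1247.2646 units


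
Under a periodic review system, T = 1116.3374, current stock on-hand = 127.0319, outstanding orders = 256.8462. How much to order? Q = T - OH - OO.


Inventory position = OH + OO = 127.0319 + 256.8462 = 383.8781
Q = 1116.3374 - 383.8781 = 732.4593

732.4593 units


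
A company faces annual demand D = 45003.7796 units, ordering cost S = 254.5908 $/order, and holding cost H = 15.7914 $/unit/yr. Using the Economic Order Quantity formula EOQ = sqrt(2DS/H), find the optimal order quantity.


2*D*S = 2 * 45003.7796 * 254.5908 = 22915096.5028
2*D*S/H = 1451112.4095
EOQ = sqrt(1451112.4095) = 1204.6213

1204.6213 units


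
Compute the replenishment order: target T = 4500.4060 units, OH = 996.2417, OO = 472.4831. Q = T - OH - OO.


Inventory position = OH + OO = 996.2417 + 472.4831 = 1468.7248
Q = 4500.4060 - 1468.7248 = 3031.6812

3031.6812 units


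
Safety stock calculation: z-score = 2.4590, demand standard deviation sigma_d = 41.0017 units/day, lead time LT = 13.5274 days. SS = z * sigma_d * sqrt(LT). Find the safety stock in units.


sqrt(LT) = sqrt(13.5274) = 3.6780
SS = 2.4590 * 41.0017 * 3.6780 = 370.8238

370.8238 units


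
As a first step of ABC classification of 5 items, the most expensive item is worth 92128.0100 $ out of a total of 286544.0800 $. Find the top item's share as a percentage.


Top item = 92128.0100
Total = 286544.0800
Percentage = 92128.0100 / 286544.0800 * 100 = 32.1514

32.1514%


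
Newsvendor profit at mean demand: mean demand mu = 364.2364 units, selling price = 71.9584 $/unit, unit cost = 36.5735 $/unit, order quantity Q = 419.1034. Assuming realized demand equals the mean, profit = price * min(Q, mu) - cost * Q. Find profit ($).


Sales at mu = min(419.1034, 364.2364) = 364.2364
Revenue = 71.9584 * 364.2364 = 26209.8686
Total cost = 36.5735 * 419.1034 = 15328.0782
Profit = 26209.8686 - 15328.0782 = 10881.7904

10881.7904 $


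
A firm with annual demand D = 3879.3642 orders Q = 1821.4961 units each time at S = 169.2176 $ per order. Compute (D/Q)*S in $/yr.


Number of orders = D/Q = 2.1298
Cost = 2.1298 * 169.2176 = 360.3942

360.3942 $/yr


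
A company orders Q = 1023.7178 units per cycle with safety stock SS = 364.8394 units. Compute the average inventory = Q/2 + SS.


Q/2 = 511.8589
Avg = 511.8589 + 364.8394 = 876.6983

876.6983 units


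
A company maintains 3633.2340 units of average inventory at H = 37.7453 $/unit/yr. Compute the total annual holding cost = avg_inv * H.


Cost = 3633.2340 * 37.7453 = 137137.5073

137137.5073 $/yr


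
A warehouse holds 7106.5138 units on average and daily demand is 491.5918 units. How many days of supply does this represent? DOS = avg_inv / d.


DOS = 7106.5138 / 491.5918 = 14.4561

14.4561 days


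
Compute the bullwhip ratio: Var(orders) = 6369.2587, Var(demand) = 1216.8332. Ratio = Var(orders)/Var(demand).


BW = 6369.2587 / 1216.8332 = 5.2343

5.2343


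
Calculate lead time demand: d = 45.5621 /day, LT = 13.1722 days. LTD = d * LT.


LTD = 45.5621 * 13.1722 = 600.1531

600.1531 units


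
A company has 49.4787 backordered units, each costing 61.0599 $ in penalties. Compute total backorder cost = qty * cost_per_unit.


Total = 49.4787 * 61.0599 = 3021.1645

3021.1645 $


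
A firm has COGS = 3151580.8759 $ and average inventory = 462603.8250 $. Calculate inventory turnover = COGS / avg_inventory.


Turnover = 3151580.8759 / 462603.8250 = 6.8127

6.8127


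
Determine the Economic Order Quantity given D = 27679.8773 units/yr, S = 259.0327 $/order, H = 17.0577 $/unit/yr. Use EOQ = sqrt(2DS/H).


2*D*S = 2 * 27679.8773 * 259.0327 = 14339986.7054
2*D*S/H = 840675.2789
EOQ = sqrt(840675.2789) = 916.8835

916.8835 units


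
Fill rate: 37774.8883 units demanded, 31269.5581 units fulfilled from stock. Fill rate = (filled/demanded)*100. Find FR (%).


FR = 31269.5581 / 37774.8883 * 100 = 82.7787

82.7787%


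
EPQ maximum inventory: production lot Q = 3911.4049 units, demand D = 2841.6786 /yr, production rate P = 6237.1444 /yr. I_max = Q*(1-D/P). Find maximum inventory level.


D/P = 0.4556
1 - D/P = 0.5444
I_max = 3911.4049 * 0.5444 = 2129.3465

2129.3465 units


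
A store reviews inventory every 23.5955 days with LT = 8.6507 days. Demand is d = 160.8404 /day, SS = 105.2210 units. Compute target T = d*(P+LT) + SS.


P + LT = 32.2462
d*(P+LT) = 160.8404 * 32.2462 = 5186.4917
T = 5186.4917 + 105.2210 = 5291.7127

5291.7127 units


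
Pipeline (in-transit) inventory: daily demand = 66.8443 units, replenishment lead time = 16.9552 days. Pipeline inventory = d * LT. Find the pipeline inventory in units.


Pipeline = 66.8443 * 16.9552 = 1133.3585

1133.3585 units


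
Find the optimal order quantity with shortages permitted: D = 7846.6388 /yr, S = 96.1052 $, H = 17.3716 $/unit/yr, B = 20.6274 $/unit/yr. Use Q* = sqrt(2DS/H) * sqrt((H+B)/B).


sqrt(2DS/H) = 294.6527
sqrt((H+B)/B) = 1.3573
Q* = 294.6527 * 1.3573 = 399.9210

399.9210 units


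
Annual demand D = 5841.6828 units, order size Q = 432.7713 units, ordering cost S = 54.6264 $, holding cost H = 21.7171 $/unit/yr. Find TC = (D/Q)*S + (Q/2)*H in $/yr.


Ordering cost = D*S/Q = 737.3643
Holding cost = Q*H/2 = 4699.2688
TC = 737.3643 + 4699.2688 = 5436.6331

5436.6331 $/yr


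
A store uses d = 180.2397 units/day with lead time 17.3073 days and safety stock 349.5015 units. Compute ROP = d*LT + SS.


d*LT = 180.2397 * 17.3073 = 3119.4626
ROP = 3119.4626 + 349.5015 = 3468.9641

3468.9641 units


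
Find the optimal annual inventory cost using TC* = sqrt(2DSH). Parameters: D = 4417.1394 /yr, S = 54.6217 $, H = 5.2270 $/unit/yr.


2*D*S*H = 2522253.9667
TC* = sqrt(2522253.9667) = 1588.1606

1588.1606 $/yr


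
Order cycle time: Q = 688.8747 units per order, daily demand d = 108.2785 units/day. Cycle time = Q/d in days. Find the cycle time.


Cycle = 688.8747 / 108.2785 = 6.3621

6.3621 days


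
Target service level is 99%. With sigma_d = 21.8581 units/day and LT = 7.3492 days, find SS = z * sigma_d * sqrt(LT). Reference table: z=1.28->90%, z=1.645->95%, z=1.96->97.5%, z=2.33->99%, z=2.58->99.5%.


From the table, SL = 99% corresponds to z = 2.33
sqrt(LT) = sqrt(7.3492) = 2.7109
SS = 2.33 * 21.8581 * 2.7109 = 138.0665

138.0665 units


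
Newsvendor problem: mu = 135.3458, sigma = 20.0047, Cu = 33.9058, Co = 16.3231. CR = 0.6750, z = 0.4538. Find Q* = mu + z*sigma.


CR = Cu/(Cu+Co) = 33.9058/(33.9058+16.3231) = 0.6750
z = 0.4538
Q* = 135.3458 + 0.4538 * 20.0047 = 144.4239

144.4239 units


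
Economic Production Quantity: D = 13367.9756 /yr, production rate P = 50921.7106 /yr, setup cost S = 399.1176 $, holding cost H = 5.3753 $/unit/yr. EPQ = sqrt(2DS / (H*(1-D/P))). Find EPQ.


1 - D/P = 1 - 0.2625 = 0.7375
H*(1-D/P) = 3.9642
2DS = 10670788.6767
EPQ = sqrt(2691805.3918) = 1640.6722

1640.6722 units


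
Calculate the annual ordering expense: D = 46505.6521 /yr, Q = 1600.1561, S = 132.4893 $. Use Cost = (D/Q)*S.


Number of orders = D/Q = 29.0632
Cost = 29.0632 * 132.4893 = 3850.5626

3850.5626 $/yr


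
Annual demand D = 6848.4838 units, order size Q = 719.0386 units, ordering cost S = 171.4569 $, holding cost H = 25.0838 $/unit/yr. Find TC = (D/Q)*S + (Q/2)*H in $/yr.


Ordering cost = D*S/Q = 1633.0414
Holding cost = Q*H/2 = 9018.1102
TC = 1633.0414 + 9018.1102 = 10651.1516

10651.1516 $/yr


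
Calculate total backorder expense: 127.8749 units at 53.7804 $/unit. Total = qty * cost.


Total = 127.8749 * 53.7804 = 6877.1633

6877.1633 $


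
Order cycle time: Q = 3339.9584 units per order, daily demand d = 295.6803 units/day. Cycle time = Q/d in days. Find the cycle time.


Cycle = 3339.9584 / 295.6803 = 11.2958

11.2958 days


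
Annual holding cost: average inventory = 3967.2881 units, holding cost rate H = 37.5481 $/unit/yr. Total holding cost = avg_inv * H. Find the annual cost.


Cost = 3967.2881 * 37.5481 = 148964.1303

148964.1303 $/yr


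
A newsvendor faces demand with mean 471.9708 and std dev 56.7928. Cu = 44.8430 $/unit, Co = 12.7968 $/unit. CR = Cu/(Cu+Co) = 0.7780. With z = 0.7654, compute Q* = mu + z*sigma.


CR = Cu/(Cu+Co) = 44.8430/(44.8430+12.7968) = 0.7780
z = 0.7654
Q* = 471.9708 + 0.7654 * 56.7928 = 515.4400

515.4400 units


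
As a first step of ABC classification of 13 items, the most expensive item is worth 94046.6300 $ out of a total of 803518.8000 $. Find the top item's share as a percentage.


Top item = 94046.6300
Total = 803518.8000
Percentage = 94046.6300 / 803518.8000 * 100 = 11.7043

11.7043%


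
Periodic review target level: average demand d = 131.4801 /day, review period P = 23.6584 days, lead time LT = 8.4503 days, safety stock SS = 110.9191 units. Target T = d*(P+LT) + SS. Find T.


P + LT = 32.1087
d*(P+LT) = 131.4801 * 32.1087 = 4221.6551
T = 4221.6551 + 110.9191 = 4332.5742

4332.5742 units


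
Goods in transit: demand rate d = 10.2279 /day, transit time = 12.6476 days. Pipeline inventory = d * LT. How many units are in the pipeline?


Pipeline = 10.2279 * 12.6476 = 129.3584

129.3584 units


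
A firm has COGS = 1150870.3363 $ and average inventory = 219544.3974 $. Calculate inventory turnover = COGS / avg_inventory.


Turnover = 1150870.3363 / 219544.3974 = 5.2421

5.2421


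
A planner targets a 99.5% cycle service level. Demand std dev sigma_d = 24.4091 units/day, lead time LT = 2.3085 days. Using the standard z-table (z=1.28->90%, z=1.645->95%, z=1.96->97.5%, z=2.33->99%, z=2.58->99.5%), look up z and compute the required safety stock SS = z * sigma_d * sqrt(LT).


From the table, SL = 99.5% corresponds to z = 2.58
sqrt(LT) = sqrt(2.3085) = 1.5194
SS = 2.58 * 24.4091 * 1.5194 = 95.6834

95.6834 units


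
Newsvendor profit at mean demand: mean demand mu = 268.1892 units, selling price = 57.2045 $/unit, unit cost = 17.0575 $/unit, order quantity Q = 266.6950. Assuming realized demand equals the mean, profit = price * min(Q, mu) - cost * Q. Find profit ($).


Sales at mu = min(266.6950, 268.1892) = 266.6950
Revenue = 57.2045 * 266.6950 = 15256.1541
Total cost = 17.0575 * 266.6950 = 4549.1500
Profit = 15256.1541 - 4549.1500 = 10707.0042

10707.0042 $


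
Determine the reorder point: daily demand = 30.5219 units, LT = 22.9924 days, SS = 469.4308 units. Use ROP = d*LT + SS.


d*LT = 30.5219 * 22.9924 = 701.7717
ROP = 701.7717 + 469.4308 = 1171.2025

1171.2025 units


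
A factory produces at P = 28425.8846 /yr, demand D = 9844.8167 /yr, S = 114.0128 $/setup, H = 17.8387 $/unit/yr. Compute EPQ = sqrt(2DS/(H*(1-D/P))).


1 - D/P = 1 - 0.3463 = 0.6537
H*(1-D/P) = 11.6606
2DS = 2244870.2349
EPQ = sqrt(192518.0074) = 438.7687

438.7687 units


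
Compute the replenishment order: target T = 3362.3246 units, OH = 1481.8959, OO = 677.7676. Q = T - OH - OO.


Inventory position = OH + OO = 1481.8959 + 677.7676 = 2159.6635
Q = 3362.3246 - 2159.6635 = 1202.6611

1202.6611 units


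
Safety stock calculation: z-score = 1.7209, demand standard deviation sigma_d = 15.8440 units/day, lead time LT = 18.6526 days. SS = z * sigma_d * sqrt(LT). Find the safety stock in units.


sqrt(LT) = sqrt(18.6526) = 4.3189
SS = 1.7209 * 15.8440 * 4.3189 = 117.7579

117.7579 units


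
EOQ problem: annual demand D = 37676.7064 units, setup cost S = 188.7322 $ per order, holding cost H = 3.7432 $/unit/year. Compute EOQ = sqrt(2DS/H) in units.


2*D*S = 2 * 37676.7064 * 188.7322 = 14221615.3753
2*D*S/H = 3799320.2007
EOQ = sqrt(3799320.2007) = 1949.1845

1949.1845 units


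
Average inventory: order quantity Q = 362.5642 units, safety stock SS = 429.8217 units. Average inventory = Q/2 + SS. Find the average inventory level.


Q/2 = 181.2821
Avg = 181.2821 + 429.8217 = 611.1038

611.1038 units


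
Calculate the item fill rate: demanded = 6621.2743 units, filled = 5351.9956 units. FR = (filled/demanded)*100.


FR = 5351.9956 / 6621.2743 * 100 = 80.8303

80.8303%


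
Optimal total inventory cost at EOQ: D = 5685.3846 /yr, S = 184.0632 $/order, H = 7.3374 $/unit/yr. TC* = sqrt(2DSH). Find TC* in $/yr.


2*D*S*H = 15356739.1697
TC* = sqrt(15356739.1697) = 3918.7676

3918.7676 $/yr


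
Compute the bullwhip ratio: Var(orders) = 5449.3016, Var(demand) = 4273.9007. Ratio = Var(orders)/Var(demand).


BW = 5449.3016 / 4273.9007 = 1.2750

1.2750


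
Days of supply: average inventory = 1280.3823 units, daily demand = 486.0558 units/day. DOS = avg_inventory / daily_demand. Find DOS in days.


DOS = 1280.3823 / 486.0558 = 2.6342

2.6342 days


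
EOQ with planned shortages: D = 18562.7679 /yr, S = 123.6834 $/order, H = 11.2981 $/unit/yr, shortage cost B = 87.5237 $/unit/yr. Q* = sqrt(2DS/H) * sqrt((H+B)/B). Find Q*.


sqrt(2DS/H) = 637.5135
sqrt((H+B)/B) = 1.0626
Q* = 637.5135 * 1.0626 = 677.4120

677.4120 units


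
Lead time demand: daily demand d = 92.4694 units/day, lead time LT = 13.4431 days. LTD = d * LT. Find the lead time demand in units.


LTD = 92.4694 * 13.4431 = 1243.0754

1243.0754 units


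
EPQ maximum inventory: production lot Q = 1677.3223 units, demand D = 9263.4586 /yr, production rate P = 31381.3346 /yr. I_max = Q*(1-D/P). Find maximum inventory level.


D/P = 0.2952
1 - D/P = 0.7048
I_max = 1677.3223 * 0.7048 = 1182.1934

1182.1934 units


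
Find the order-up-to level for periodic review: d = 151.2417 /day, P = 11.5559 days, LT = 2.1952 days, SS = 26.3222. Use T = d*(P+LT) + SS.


P + LT = 13.7511
d*(P+LT) = 151.2417 * 13.7511 = 2079.7397
T = 2079.7397 + 26.3222 = 2106.0619

2106.0619 units


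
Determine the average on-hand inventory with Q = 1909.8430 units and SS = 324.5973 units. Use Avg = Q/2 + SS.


Q/2 = 954.9215
Avg = 954.9215 + 324.5973 = 1279.5188

1279.5188 units


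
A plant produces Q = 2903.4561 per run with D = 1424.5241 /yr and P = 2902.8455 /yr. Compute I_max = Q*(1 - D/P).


D/P = 0.4907
1 - D/P = 0.5093
I_max = 2903.4561 * 0.5093 = 1478.6324

1478.6324 units


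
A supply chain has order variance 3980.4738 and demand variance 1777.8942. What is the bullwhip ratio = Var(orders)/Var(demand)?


BW = 3980.4738 / 1777.8942 = 2.2389

2.2389


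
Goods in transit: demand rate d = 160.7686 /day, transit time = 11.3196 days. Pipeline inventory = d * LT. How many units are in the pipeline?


Pipeline = 160.7686 * 11.3196 = 1819.8362

1819.8362 units


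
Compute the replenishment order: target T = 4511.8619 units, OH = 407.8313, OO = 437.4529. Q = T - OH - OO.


Inventory position = OH + OO = 407.8313 + 437.4529 = 845.2842
Q = 4511.8619 - 845.2842 = 3666.5777

3666.5777 units


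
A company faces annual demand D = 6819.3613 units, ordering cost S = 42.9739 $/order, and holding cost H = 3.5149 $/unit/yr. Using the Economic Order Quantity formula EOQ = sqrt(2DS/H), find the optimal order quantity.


2*D*S = 2 * 6819.3613 * 42.9739 = 586109.1011
2*D*S/H = 166749.8652
EOQ = sqrt(166749.8652) = 408.3502

408.3502 units


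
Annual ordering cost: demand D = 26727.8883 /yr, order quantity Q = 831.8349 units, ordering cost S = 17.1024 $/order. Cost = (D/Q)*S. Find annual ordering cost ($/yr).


Number of orders = D/Q = 32.1312
Cost = 32.1312 * 17.1024 = 549.5213

549.5213 $/yr


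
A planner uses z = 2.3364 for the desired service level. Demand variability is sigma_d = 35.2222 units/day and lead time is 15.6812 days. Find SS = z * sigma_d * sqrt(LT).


sqrt(LT) = sqrt(15.6812) = 3.9599
SS = 2.3364 * 35.2222 * 3.9599 = 325.8767

325.8767 units


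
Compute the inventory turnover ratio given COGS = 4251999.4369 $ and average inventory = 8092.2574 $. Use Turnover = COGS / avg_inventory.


Turnover = 4251999.4369 / 8092.2574 = 525.4405

525.4405


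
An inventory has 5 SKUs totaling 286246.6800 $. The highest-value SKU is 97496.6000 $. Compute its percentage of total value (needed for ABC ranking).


Top item = 97496.6000
Total = 286246.6800
Percentage = 97496.6000 / 286246.6800 * 100 = 34.0603

34.0603%


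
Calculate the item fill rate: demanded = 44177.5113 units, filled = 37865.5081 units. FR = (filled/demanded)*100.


FR = 37865.5081 / 44177.5113 * 100 = 85.7122

85.7122%


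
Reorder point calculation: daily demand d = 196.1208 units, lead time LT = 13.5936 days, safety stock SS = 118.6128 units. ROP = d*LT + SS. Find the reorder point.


d*LT = 196.1208 * 13.5936 = 2665.9877
ROP = 2665.9877 + 118.6128 = 2784.6005

2784.6005 units


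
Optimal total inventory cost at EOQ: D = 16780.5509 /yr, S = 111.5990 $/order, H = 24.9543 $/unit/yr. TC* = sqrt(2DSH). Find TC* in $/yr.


2*D*S*H = 93463470.8817
TC* = sqrt(93463470.8817) = 9667.6507

9667.6507 $/yr


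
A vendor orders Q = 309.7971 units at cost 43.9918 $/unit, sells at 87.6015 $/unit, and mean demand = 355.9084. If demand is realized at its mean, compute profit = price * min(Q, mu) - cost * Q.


Sales at mu = min(309.7971, 355.9084) = 309.7971
Revenue = 87.6015 * 309.7971 = 27138.6907
Total cost = 43.9918 * 309.7971 = 13628.5321
Profit = 27138.6907 - 13628.5321 = 13510.1586

13510.1586 $


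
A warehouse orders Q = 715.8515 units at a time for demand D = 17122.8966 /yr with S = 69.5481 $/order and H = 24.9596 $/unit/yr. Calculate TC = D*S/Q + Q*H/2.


Ordering cost = D*S/Q = 1663.5642
Holding cost = Q*H/2 = 8933.6835
TC = 1663.5642 + 8933.6835 = 10597.2477

10597.2477 $/yr


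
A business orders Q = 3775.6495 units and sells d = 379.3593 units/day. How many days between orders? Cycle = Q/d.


Cycle = 3775.6495 / 379.3593 = 9.9527

9.9527 days


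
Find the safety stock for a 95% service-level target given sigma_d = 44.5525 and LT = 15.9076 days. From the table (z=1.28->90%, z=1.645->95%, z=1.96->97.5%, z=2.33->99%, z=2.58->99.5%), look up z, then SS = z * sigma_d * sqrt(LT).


From the table, SL = 95% corresponds to z = 1.645
sqrt(LT) = sqrt(15.9076) = 3.9884
SS = 1.645 * 44.5525 * 3.9884 = 292.3077

292.3077 units


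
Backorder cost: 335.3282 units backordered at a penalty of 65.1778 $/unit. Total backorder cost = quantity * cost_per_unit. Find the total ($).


Total = 335.3282 * 65.1778 = 21855.9544

21855.9544 $


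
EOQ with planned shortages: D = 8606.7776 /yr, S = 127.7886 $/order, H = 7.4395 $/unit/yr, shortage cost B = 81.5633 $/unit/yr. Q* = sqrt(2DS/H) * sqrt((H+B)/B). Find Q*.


sqrt(2DS/H) = 543.7628
sqrt((H+B)/B) = 1.0446
Q* = 543.7628 * 1.0446 = 568.0204

568.0204 units


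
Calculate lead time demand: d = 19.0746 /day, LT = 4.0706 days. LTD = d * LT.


LTD = 19.0746 * 4.0706 = 77.6451

77.6451 units


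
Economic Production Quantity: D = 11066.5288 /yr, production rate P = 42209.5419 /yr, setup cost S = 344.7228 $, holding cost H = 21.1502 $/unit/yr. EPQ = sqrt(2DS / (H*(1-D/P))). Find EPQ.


1 - D/P = 1 - 0.2622 = 0.7378
H*(1-D/P) = 15.6050
2DS = 7629769.5884
EPQ = sqrt(488930.3028) = 699.2355

699.2355 units


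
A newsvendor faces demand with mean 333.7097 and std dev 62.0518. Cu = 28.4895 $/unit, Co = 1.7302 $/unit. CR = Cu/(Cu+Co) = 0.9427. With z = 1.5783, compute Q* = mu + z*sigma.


CR = Cu/(Cu+Co) = 28.4895/(28.4895+1.7302) = 0.9427
z = 1.5783
Q* = 333.7097 + 1.5783 * 62.0518 = 431.6461

431.6461 units


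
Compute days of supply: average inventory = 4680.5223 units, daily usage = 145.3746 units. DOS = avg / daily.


DOS = 4680.5223 / 145.3746 = 32.1963

32.1963 days


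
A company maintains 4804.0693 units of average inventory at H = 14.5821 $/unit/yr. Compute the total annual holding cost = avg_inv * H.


Cost = 4804.0693 * 14.5821 = 70053.4189

70053.4189 $/yr


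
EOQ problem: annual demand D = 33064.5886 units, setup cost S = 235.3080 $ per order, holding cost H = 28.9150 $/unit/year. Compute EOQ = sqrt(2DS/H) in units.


2*D*S = 2 * 33064.5886 * 235.3080 = 15560724.4286
2*D*S/H = 538154.0525
EOQ = sqrt(538154.0525) = 733.5898

733.5898 units


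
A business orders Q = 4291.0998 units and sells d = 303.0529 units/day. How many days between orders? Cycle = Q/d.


Cycle = 4291.0998 / 303.0529 = 14.1596

14.1596 days


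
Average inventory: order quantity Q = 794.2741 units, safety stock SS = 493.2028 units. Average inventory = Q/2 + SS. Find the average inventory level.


Q/2 = 397.1370
Avg = 397.1370 + 493.2028 = 890.3399

890.3399 units


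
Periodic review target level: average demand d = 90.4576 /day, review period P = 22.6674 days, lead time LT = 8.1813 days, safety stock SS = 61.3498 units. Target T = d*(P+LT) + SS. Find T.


P + LT = 30.8487
d*(P+LT) = 90.4576 * 30.8487 = 2790.4994
T = 2790.4994 + 61.3498 = 2851.8492

2851.8492 units


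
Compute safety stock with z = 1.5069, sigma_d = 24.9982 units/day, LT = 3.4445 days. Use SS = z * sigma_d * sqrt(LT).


sqrt(LT) = sqrt(3.4445) = 1.8559
SS = 1.5069 * 24.9982 * 1.8559 = 69.9127

69.9127 units


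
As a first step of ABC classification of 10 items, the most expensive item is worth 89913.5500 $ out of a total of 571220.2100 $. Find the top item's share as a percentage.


Top item = 89913.5500
Total = 571220.2100
Percentage = 89913.5500 / 571220.2100 * 100 = 15.7406

15.7406%


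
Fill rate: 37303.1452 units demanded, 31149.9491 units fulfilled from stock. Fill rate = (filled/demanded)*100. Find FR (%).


FR = 31149.9491 / 37303.1452 * 100 = 83.5049

83.5049%


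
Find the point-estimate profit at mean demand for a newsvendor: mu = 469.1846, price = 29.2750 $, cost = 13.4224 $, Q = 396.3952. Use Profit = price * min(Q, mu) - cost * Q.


Sales at mu = min(396.3952, 469.1846) = 396.3952
Revenue = 29.2750 * 396.3952 = 11604.4695
Total cost = 13.4224 * 396.3952 = 5320.5749
Profit = 11604.4695 - 5320.5749 = 6283.8945

6283.8945 $


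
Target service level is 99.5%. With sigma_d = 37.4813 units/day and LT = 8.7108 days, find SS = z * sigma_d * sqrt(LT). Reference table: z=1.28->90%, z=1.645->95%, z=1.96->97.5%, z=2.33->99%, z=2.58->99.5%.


From the table, SL = 99.5% corresponds to z = 2.58
sqrt(LT) = sqrt(8.7108) = 2.9514
SS = 2.58 * 37.4813 * 2.9514 = 285.4062

285.4062 units


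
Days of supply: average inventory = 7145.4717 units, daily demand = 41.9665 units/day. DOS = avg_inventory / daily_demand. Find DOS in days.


DOS = 7145.4717 / 41.9665 = 170.2661

170.2661 days


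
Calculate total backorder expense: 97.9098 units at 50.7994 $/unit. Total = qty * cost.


Total = 97.9098 * 50.7994 = 4973.7591

4973.7591 $


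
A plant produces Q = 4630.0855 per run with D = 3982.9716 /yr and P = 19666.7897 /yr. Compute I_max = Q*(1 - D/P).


D/P = 0.2025
1 - D/P = 0.7975
I_max = 4630.0855 * 0.7975 = 3692.3880

3692.3880 units


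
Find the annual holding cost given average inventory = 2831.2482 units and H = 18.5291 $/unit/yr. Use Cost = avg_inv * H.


Cost = 2831.2482 * 18.5291 = 52460.4810

52460.4810 $/yr


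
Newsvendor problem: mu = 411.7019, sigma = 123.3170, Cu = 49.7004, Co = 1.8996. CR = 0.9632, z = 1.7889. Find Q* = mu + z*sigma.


CR = Cu/(Cu+Co) = 49.7004/(49.7004+1.8996) = 0.9632
z = 1.7889
Q* = 411.7019 + 1.7889 * 123.3170 = 632.3037

632.3037 units


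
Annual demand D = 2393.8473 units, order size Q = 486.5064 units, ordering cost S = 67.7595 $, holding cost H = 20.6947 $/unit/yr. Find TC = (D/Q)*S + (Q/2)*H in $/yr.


Ordering cost = D*S/Q = 333.4096
Holding cost = Q*H/2 = 5034.0520
TC = 333.4096 + 5034.0520 = 5367.4616

5367.4616 $/yr


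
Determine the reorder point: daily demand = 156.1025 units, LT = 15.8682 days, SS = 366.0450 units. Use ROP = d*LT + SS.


d*LT = 156.1025 * 15.8682 = 2477.0657
ROP = 2477.0657 + 366.0450 = 2843.1107

2843.1107 units


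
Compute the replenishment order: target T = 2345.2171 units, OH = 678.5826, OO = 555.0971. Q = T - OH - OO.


Inventory position = OH + OO = 678.5826 + 555.0971 = 1233.6797
Q = 2345.2171 - 1233.6797 = 1111.5374

1111.5374 units


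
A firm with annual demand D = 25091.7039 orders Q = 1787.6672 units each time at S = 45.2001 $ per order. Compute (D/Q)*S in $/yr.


Number of orders = D/Q = 14.0360
Cost = 14.0360 * 45.2001 = 634.4288

634.4288 $/yr


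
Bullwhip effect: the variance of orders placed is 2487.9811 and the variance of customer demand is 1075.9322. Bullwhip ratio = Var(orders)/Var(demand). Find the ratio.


BW = 2487.9811 / 1075.9322 = 2.3124

2.3124


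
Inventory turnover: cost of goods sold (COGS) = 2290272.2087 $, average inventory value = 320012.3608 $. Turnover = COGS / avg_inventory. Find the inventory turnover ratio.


Turnover = 2290272.2087 / 320012.3608 = 7.1568

7.1568


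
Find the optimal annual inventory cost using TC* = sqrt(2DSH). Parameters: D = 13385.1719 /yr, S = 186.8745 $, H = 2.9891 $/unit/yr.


2*D*S*H = 14953554.4661
TC* = sqrt(14953554.4661) = 3866.9826

3866.9826 $/yr


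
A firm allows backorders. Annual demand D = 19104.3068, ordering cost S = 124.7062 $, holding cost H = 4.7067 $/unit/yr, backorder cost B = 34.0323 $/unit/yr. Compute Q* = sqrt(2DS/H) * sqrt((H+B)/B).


sqrt(2DS/H) = 1006.1585
sqrt((H+B)/B) = 1.0669
Q* = 1006.1585 * 1.0669 = 1073.4825

1073.4825 units


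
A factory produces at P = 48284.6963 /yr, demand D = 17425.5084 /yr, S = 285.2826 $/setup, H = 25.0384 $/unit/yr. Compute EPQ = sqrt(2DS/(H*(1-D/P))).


1 - D/P = 1 - 0.3609 = 0.6391
H*(1-D/P) = 16.0023
2DS = 9942388.6853
EPQ = sqrt(621311.1899) = 788.2330

788.2330 units


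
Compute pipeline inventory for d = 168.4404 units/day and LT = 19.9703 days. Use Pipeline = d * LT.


Pipeline = 168.4404 * 19.9703 = 3363.8053

3363.8053 units


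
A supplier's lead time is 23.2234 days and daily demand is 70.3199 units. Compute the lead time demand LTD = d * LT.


LTD = 70.3199 * 23.2234 = 1633.0672

1633.0672 units


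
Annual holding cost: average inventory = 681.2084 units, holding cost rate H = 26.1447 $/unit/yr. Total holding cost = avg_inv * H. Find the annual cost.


Cost = 681.2084 * 26.1447 = 17809.9893

17809.9893 $/yr


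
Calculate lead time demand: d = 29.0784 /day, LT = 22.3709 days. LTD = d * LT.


LTD = 29.0784 * 22.3709 = 650.5100

650.5100 units


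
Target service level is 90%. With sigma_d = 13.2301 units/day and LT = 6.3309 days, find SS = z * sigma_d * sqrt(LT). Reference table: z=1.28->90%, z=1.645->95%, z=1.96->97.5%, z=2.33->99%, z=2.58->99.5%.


From the table, SL = 90% corresponds to z = 1.28
sqrt(LT) = sqrt(6.3309) = 2.5161
SS = 1.28 * 13.2301 * 2.5161 = 42.6094

42.6094 units


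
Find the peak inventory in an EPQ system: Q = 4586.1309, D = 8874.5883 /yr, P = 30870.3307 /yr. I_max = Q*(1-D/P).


D/P = 0.2875
1 - D/P = 0.7125
I_max = 4586.1309 * 0.7125 = 3267.7121

3267.7121 units


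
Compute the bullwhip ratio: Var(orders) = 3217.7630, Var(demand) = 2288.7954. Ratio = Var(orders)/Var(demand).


BW = 3217.7630 / 2288.7954 = 1.4059

1.4059


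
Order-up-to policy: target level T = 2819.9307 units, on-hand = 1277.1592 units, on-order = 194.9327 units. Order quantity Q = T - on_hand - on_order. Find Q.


Inventory position = OH + OO = 1277.1592 + 194.9327 = 1472.0919
Q = 2819.9307 - 1472.0919 = 1347.8388

1347.8388 units


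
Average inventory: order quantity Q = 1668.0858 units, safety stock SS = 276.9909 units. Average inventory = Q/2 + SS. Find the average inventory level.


Q/2 = 834.0429
Avg = 834.0429 + 276.9909 = 1111.0338

1111.0338 units


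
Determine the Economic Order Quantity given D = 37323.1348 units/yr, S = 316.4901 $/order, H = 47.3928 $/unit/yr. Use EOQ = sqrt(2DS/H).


2*D*S = 2 * 37323.1348 * 316.4901 = 23624805.3303
2*D*S/H = 498489.3345
EOQ = sqrt(498489.3345) = 706.0378

706.0378 units


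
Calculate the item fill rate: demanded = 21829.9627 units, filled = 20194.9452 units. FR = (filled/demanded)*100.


FR = 20194.9452 / 21829.9627 * 100 = 92.5102

92.5102%


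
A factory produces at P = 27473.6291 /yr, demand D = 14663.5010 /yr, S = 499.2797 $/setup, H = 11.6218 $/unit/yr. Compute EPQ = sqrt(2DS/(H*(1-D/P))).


1 - D/P = 1 - 0.5337 = 0.4663
H*(1-D/P) = 5.4189
2DS = 14642376.7605
EPQ = sqrt(2702095.7741) = 1643.8053

1643.8053 units


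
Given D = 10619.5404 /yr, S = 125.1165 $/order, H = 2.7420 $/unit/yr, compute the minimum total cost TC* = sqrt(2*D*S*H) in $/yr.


2*D*S*H = 7286479.6199
TC* = sqrt(7286479.6199) = 2699.3480

2699.3480 $/yr


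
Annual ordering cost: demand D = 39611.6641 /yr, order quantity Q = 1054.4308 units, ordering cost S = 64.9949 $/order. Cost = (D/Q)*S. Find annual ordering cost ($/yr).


Number of orders = D/Q = 37.5669
Cost = 37.5669 * 64.9949 = 2441.6549

2441.6549 $/yr


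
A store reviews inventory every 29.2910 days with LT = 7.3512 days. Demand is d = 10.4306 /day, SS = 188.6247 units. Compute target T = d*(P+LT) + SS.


P + LT = 36.6422
d*(P+LT) = 10.4306 * 36.6422 = 382.2001
T = 382.2001 + 188.6247 = 570.8248

570.8248 units


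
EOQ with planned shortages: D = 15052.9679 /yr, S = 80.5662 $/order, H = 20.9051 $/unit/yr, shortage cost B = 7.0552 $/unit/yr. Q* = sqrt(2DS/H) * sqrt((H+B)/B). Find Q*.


sqrt(2DS/H) = 340.6249
sqrt((H+B)/B) = 1.9907
Q* = 340.6249 * 1.9907 = 678.0983

678.0983 units


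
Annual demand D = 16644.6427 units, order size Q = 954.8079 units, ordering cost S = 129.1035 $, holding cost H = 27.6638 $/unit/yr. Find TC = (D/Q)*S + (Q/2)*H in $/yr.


Ordering cost = D*S/Q = 2250.5905
Holding cost = Q*H/2 = 13206.8074
TC = 2250.5905 + 13206.8074 = 15457.3979

15457.3979 $/yr


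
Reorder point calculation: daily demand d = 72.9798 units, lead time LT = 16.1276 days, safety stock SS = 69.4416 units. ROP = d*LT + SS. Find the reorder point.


d*LT = 72.9798 * 16.1276 = 1176.9890
ROP = 1176.9890 + 69.4416 = 1246.4306

1246.4306 units


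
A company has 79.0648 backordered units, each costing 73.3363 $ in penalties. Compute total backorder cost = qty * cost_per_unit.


Total = 79.0648 * 73.3363 = 5798.3199

5798.3199 $


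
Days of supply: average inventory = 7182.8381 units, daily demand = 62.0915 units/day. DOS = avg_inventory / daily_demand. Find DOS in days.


DOS = 7182.8381 / 62.0915 = 115.6815

115.6815 days


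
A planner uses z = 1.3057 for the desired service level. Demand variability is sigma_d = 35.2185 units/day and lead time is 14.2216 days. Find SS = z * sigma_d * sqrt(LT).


sqrt(LT) = sqrt(14.2216) = 3.7712
SS = 1.3057 * 35.2185 * 3.7712 = 173.4157

173.4157 units


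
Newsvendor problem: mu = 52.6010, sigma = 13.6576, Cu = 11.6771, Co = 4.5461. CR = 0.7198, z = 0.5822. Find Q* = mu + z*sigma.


CR = Cu/(Cu+Co) = 11.6771/(11.6771+4.5461) = 0.7198
z = 0.5822
Q* = 52.6010 + 0.5822 * 13.6576 = 60.5525

60.5525 units


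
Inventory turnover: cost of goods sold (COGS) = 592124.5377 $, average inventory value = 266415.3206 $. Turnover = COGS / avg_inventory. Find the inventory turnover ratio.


Turnover = 592124.5377 / 266415.3206 = 2.2226

2.2226


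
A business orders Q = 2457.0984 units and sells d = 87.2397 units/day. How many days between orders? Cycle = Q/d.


Cycle = 2457.0984 / 87.2397 = 28.1649

28.1649 days


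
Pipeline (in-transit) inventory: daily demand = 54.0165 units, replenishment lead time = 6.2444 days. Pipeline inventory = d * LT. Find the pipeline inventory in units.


Pipeline = 54.0165 * 6.2444 = 337.3006

337.3006 units
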